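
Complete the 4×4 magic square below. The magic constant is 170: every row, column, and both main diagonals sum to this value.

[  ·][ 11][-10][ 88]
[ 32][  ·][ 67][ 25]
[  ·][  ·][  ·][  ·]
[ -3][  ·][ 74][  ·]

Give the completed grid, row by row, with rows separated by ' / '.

81 11 -10 88 / 32 46 67 25 / 60 18 39 53 / -3 95 74 4

The remaining cell in row 1 is (1,1) = 170 − 89 = 81.
Row 2 must total 170; the given cells sum to 124, so (2,2) = 46.
Column 1: 81 + 32 + (-3) + ? = 170, so (3,1) = 60.
Column 3 needs 170; the known cells sum to 131, so (3,3) = 39.
Main diagonal: 81 + 46 + 39 + ? = 170, so (4,4) = 4.
Anti-diagonal must total 170; the given cells sum to 152, so (3,2) = 18.
Row 3 must total 170; the given cells sum to 117, so (3,4) = 53.
Row 4 must total 170; the given cells sum to 75, so (4,2) = 95.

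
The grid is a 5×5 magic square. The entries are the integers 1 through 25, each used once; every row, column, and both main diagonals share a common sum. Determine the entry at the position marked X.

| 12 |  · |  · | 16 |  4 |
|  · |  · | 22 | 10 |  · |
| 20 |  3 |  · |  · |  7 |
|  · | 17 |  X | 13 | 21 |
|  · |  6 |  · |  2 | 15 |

The entries are 1 through 25, which sum to 325, so each line sums to 325/5 = 65.
Column 4 must total 65; the given cells sum to 41, so (3,4) = 24.
Column 5 must total 65; the given cells sum to 47, so (2,5) = 18.
From row 3, 65 − (20 + 3 + 24 + 7) gives (3,3) = 11.
From main diagonal, 65 − (12 + 11 + 13 + 15) gives (2,2) = 14.
The remaining cell in anti-diagonal is (5,1) = 65 − 42 = 23.
Row 2 needs 65; the known cells sum to 64, so (2,1) = 1.
Row 5 needs 65; the known cells sum to 46, so (5,3) = 19.
The remaining cell in column 1 is (4,1) = 65 − 56 = 9.
From column 2, 65 − (14 + 3 + 17 + 6) gives (1,2) = 25.
Row 1: 12 + 25 + 16 + 4 + ? = 65, so (1,3) = 8.
Row 4 needs 65; the known cells sum to 60, so (4,3) = 5.

5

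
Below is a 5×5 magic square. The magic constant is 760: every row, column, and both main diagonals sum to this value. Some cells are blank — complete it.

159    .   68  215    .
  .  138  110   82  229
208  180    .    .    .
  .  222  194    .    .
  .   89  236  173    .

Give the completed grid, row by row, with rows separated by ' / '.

From row 2, 760 − (138 + 110 + 82 + 229) gives (2,1) = 201.
Column 2: 138 + 180 + 222 + 89 + ? = 760, so (1,2) = 131.
The remaining cell in column 3 is (3,3) = 760 − 608 = 152.
Row 1 must total 760; the given cells sum to 573, so (1,5) = 187.
Anti-diagonal: 187 + 82 + 152 + 222 + ? = 760, so (5,1) = 117.
Row 5 needs 760; the known cells sum to 615, so (5,5) = 145.
Column 1: 159 + 201 + 208 + 117 + ? = 760, so (4,1) = 75.
Main diagonal needs 760; the known cells sum to 594, so (4,4) = 166.
Row 4 needs 760; the known cells sum to 657, so (4,5) = 103.
Column 4: 215 + 82 + 166 + 173 + ? = 760, so (3,4) = 124.
Using column 5: 187 + 229 + 103 + 145 + ? → (3,5) = 760 − 664 = 96.

159 131 68 215 187 / 201 138 110 82 229 / 208 180 152 124 96 / 75 222 194 166 103 / 117 89 236 173 145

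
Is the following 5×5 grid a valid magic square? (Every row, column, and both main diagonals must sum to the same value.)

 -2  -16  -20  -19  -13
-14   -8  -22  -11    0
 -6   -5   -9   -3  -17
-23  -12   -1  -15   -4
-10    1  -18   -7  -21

No — column 5 sums to -55 but row 3 sums to -40.

Row 1: -2 + (-16) + (-20) + (-19) + (-13) = -70.
Row 2: -14 + (-8) + (-22) + (-11) + 0 = -55.
Row 3: -6 + (-5) + (-9) + (-3) + (-17) = -40.
Row 4: -23 + (-12) + (-1) + (-15) + (-4) = -55.
Row 5: -10 + 1 + (-18) + (-7) + (-21) = -55.
Column 1: -2 + (-14) + (-6) + (-23) + (-10) = -55.
Column 2: -16 + (-8) + (-5) + (-12) + 1 = -40.
Column 3: -20 + (-22) + (-9) + (-1) + (-18) = -70.
Column 4: -19 + (-11) + (-3) + (-15) + (-7) = -55.
Column 5: -13 + 0 + (-17) + (-4) + (-21) = -55.
Main diagonal: -2 + (-8) + (-9) + (-15) + (-21) = -55.
Anti-diagonal: -13 + (-11) + (-9) + (-12) + (-10) = -55.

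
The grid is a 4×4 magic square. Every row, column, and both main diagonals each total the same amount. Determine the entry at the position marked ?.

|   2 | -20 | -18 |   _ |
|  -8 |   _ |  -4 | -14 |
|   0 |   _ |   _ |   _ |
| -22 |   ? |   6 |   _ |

Column 1 is complete and sums to -28; that is the magic constant.
The remaining cell in row 1 is (1,4) = -28 − (-36) = 8.
Using row 2: -8 + (-4) + (-14) + ? → (2,2) = -28 − (-26) = -2.
Column 3: -18 + (-4) + 6 + ? = -28, so (3,3) = -12.
The remaining cell in main diagonal is (4,4) = -28 − (-12) = -16.
From anti-diagonal, -28 − (8 + (-4) + (-22)) gives (3,2) = -10.
From row 3, -28 − (0 + (-10) + (-12)) gives (3,4) = -6.
Row 4 needs -28; the known cells sum to -32, so (4,2) = 4.

4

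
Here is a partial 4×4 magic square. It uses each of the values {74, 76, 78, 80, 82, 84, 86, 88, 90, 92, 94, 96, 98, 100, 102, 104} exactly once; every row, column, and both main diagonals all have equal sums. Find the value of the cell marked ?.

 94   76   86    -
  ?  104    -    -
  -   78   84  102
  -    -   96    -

The 16 entries sum to 1424, so each line sums to 1424/4 = 356.
The remaining cell in row 1 is (1,4) = 356 − 256 = 100.
The remaining cell in row 3 is (3,1) = 356 − 264 = 92.
Column 2 must total 356; the given cells sum to 258, so (4,2) = 98.
Column 3: 86 + 84 + 96 + ? = 356, so (2,3) = 90.
Main diagonal: 94 + 104 + 84 + ? = 356, so (4,4) = 74.
Anti-diagonal: 100 + 90 + 78 + ? = 356, so (4,1) = 88.
Column 1 must total 356; the given cells sum to 274, so (2,1) = 82.

82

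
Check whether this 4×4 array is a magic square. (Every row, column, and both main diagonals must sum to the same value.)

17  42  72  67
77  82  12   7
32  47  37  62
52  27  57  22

No — main diagonal sums to 158 but column 2 sums to 198.

Row 1: 17 + 42 + 72 + 67 = 198.
Row 2: 77 + 82 + 12 + 7 = 178.
Row 3: 32 + 47 + 37 + 62 = 178.
Row 4: 52 + 27 + 57 + 22 = 158.
Column 1: 17 + 77 + 32 + 52 = 178.
Column 2: 42 + 82 + 47 + 27 = 198.
Column 3: 72 + 12 + 37 + 57 = 178.
Column 4: 67 + 7 + 62 + 22 = 158.
Main diagonal: 17 + 82 + 37 + 22 = 158.
Anti-diagonal: 67 + 12 + 47 + 52 = 178.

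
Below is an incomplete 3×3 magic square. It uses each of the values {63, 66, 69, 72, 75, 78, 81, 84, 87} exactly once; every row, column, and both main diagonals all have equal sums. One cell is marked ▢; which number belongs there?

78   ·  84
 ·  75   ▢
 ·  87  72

69

The 9 entries sum to 675, so each line sums to 675/3 = 225.
Row 1 must total 225; the given cells sum to 162, so (1,2) = 63.
Row 3: 87 + 72 + ? = 225, so (3,1) = 66.
From column 1, 225 − (78 + 66) gives (2,1) = 81.
Column 3 must total 225; the given cells sum to 156, so (2,3) = 69.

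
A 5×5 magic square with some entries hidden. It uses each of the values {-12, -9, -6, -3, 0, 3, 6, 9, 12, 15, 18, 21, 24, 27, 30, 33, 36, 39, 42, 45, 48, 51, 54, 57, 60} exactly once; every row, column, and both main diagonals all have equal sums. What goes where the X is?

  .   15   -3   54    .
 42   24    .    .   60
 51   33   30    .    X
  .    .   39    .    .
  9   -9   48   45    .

-6

The 25 entries sum to 600, so each line sums to 600/5 = 120.
From row 5, 120 − (9 + (-9) + 48 + 45) gives (5,5) = 27.
Using column 2: 15 + 24 + 33 + (-9) + ? → (4,2) = 120 − 63 = 57.
Using column 3: -3 + 30 + 39 + 48 + ? → (2,3) = 120 − 114 = 6.
Row 2 must total 120; the given cells sum to 132, so (2,4) = -12.
From anti-diagonal, 120 − (-12 + 30 + 57 + 9) gives (1,5) = 36.
Row 1 must total 120; the given cells sum to 102, so (1,1) = 18.
Column 1 must total 120; the given cells sum to 120, so (4,1) = 0.
Main diagonal needs 120; the known cells sum to 99, so (4,4) = 21.
Row 4: 0 + 57 + 39 + 21 + ? = 120, so (4,5) = 3.
Column 4: 54 + (-12) + 21 + 45 + ? = 120, so (3,4) = 12.
Using column 5: 36 + 60 + 3 + 27 + ? → (3,5) = 120 − 126 = -6.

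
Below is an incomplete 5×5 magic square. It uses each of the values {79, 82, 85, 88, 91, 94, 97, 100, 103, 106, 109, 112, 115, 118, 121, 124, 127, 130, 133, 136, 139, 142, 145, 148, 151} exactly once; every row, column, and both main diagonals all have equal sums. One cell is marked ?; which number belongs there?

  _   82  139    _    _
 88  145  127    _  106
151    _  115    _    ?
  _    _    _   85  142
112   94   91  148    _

The 25 entries sum to 2875, so each line sums to 2875/5 = 575.
From row 2, 575 − (88 + 145 + 127 + 106) gives (2,4) = 109.
Row 5 must total 575; the given cells sum to 445, so (5,5) = 130.
Column 3 must total 575; the given cells sum to 472, so (4,3) = 103.
Main diagonal: 145 + 115 + 85 + 130 + ? = 575, so (1,1) = 100.
From column 1, 575 − (100 + 88 + 151 + 112) gives (4,1) = 124.
From row 4, 575 − (124 + 103 + 85 + 142) gives (4,2) = 121.
Column 2 must total 575; the given cells sum to 442, so (3,2) = 133.
Anti-diagonal needs 575; the known cells sum to 457, so (1,5) = 118.
From row 1, 575 − (100 + 82 + 139 + 118) gives (1,4) = 136.
Column 4: 136 + 109 + 85 + 148 + ? = 575, so (3,4) = 97.
The remaining cell in column 5 is (3,5) = 575 − 496 = 79.

79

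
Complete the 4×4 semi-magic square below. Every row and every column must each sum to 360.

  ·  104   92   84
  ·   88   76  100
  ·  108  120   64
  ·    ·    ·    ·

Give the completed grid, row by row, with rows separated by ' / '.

80 104 92 84 / 96 88 76 100 / 68 108 120 64 / 116 60 72 112

From row 1, 360 − (104 + 92 + 84) gives (1,1) = 80.
Row 2 must total 360; the given cells sum to 264, so (2,1) = 96.
From row 3, 360 − (108 + 120 + 64) gives (3,1) = 68.
Column 1 needs 360; the known cells sum to 244, so (4,1) = 116.
Column 2 needs 360; the known cells sum to 300, so (4,2) = 60.
From column 3, 360 − (92 + 76 + 120) gives (4,3) = 72.
Using column 4: 84 + 100 + 64 + ? → (4,4) = 360 − 248 = 112.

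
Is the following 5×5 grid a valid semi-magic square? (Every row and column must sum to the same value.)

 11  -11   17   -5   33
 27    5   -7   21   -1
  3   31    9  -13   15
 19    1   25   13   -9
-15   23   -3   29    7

Row 1: 11 + (-11) + 17 + (-5) + 33 = 45.
Row 2: 27 + 5 + (-7) + 21 + (-1) = 45.
Row 3: 3 + 31 + 9 + (-13) + 15 = 45.
Row 4: 19 + 1 + 25 + 13 + (-9) = 49.
Row 5: -15 + 23 + (-3) + 29 + 7 = 41.
Column 1: 11 + 27 + 3 + 19 + (-15) = 45.
Column 2: -11 + 5 + 31 + 1 + 23 = 49.
Column 3: 17 + (-7) + 9 + 25 + (-3) = 41.
Column 4: -5 + 21 + (-13) + 13 + 29 = 45.
Column 5: 33 + (-1) + 15 + (-9) + 7 = 45.

No — column 5 sums to 45 but column 2 sums to 49.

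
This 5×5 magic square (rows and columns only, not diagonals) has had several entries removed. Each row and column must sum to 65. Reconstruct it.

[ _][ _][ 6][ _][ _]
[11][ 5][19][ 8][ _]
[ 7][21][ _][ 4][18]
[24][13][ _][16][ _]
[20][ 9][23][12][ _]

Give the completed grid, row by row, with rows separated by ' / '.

The remaining cell in row 2 is (2,5) = 65 − 43 = 22.
Using row 3: 7 + 21 + 4 + 18 + ? → (3,3) = 65 − 50 = 15.
Row 5 needs 65; the known cells sum to 64, so (5,5) = 1.
Using column 1: 11 + 7 + 24 + 20 + ? → (1,1) = 65 − 62 = 3.
Column 2: 5 + 21 + 13 + 9 + ? = 65, so (1,2) = 17.
Column 3 must total 65; the given cells sum to 63, so (4,3) = 2.
From column 4, 65 − (8 + 4 + 16 + 12) gives (1,4) = 25.
Row 1 needs 65; the known cells sum to 51, so (1,5) = 14.
Row 4: 24 + 13 + 2 + 16 + ? = 65, so (4,5) = 10.

3 17 6 25 14 / 11 5 19 8 22 / 7 21 15 4 18 / 24 13 2 16 10 / 20 9 23 12 1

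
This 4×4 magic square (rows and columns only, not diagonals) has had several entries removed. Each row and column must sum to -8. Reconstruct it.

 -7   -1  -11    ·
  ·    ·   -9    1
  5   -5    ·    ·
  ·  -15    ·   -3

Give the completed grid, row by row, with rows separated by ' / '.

-7 -1 -11 11 / -13 13 -9 1 / 5 -5 9 -17 / 7 -15 3 -3

The remaining cell in row 1 is (1,4) = -8 − (-19) = 11.
Column 2: -1 + (-5) + (-15) + ? = -8, so (2,2) = 13.
From column 4, -8 − (11 + 1 + (-3)) gives (3,4) = -17.
Row 2 needs -8; the known cells sum to 5, so (2,1) = -13.
From row 3, -8 − (5 + (-5) + (-17)) gives (3,3) = 9.
From column 1, -8 − (-7 + (-13) + 5) gives (4,1) = 7.
The remaining cell in column 3 is (4,3) = -8 − (-11) = 3.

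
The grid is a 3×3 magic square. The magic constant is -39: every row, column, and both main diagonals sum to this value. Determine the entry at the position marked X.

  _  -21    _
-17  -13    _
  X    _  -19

Row 2 needs -39; the known cells sum to -30, so (2,3) = -9.
The remaining cell in column 2 is (3,2) = -39 − (-34) = -5.
The remaining cell in column 3 is (1,3) = -39 − (-28) = -11.
Using main diagonal: -13 + (-19) + ? → (1,1) = -39 − (-32) = -7.
Anti-diagonal: -11 + (-13) + ? = -39, so (3,1) = -15.

-15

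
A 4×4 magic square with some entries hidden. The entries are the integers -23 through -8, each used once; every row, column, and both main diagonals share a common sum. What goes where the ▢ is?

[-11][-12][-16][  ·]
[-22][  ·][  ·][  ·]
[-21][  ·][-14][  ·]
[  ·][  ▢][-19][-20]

-15

The entries are -23 through -8, which sum to -248, so each line sums to -248/4 = -62.
Row 1: -11 + (-12) + (-16) + ? = -62, so (1,4) = -23.
From column 1, -62 − (-11 + (-22) + (-21)) gives (4,1) = -8.
Using column 3: -16 + (-14) + (-19) + ? → (2,3) = -62 − (-49) = -13.
Main diagonal: -11 + (-14) + (-20) + ? = -62, so (2,2) = -17.
Using anti-diagonal: -23 + (-13) + (-8) + ? → (3,2) = -62 − (-44) = -18.
Row 2: -22 + (-17) + (-13) + ? = -62, so (2,4) = -10.
From row 3, -62 − (-21 + (-18) + (-14)) gives (3,4) = -9.
Row 4 needs -62; the known cells sum to -47, so (4,2) = -15.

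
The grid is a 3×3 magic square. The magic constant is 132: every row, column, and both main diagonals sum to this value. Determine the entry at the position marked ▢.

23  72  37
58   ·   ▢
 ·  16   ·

The remaining cell in column 1 is (3,1) = 132 − 81 = 51.
From column 2, 132 − (72 + 16) gives (2,2) = 44.
Using main diagonal: 23 + 44 + ? → (3,3) = 132 − 67 = 65.
The remaining cell in row 2 is (2,3) = 132 − 102 = 30.

30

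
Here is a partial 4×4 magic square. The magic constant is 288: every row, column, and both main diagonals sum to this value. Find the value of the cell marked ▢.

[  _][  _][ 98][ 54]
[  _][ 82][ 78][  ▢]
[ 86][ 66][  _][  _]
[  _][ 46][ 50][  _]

From column 2, 288 − (82 + 66 + 46) gives (1,2) = 94.
Column 3 must total 288; the given cells sum to 226, so (3,3) = 62.
Anti-diagonal must total 288; the given cells sum to 198, so (4,1) = 90.
Row 1 must total 288; the given cells sum to 246, so (1,1) = 42.
From row 3, 288 − (86 + 66 + 62) gives (3,4) = 74.
The remaining cell in row 4 is (4,4) = 288 − 186 = 102.
Using column 1: 42 + 86 + 90 + ? → (2,1) = 288 − 218 = 70.
Using column 4: 54 + 74 + 102 + ? → (2,4) = 288 − 230 = 58.

58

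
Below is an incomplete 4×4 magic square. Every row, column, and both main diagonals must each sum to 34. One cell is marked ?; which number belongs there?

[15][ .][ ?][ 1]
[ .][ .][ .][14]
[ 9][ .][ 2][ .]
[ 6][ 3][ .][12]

Row 4 needs 34; the known cells sum to 21, so (4,3) = 13.
Using column 1: 15 + 9 + 6 + ? → (2,1) = 34 − 30 = 4.
Column 4 must total 34; the given cells sum to 27, so (3,4) = 7.
Main diagonal must total 34; the given cells sum to 29, so (2,2) = 5.
From row 2, 34 − (4 + 5 + 14) gives (2,3) = 11.
Row 3 must total 34; the given cells sum to 18, so (3,2) = 16.
Column 2 must total 34; the given cells sum to 24, so (1,2) = 10.
Using column 3: 11 + 2 + 13 + ? → (1,3) = 34 − 26 = 8.

8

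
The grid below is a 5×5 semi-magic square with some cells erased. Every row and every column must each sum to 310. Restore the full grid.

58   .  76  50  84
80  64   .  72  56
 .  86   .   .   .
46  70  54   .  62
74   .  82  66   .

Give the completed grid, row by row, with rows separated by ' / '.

58 42 76 50 84 / 80 64 38 72 56 / 52 86 60 44 68 / 46 70 54 78 62 / 74 48 82 66 40

From row 1, 310 − (58 + 76 + 50 + 84) gives (1,2) = 42.
Using row 2: 80 + 64 + 72 + 56 + ? → (2,3) = 310 − 272 = 38.
From row 4, 310 − (46 + 70 + 54 + 62) gives (4,4) = 78.
From column 1, 310 − (58 + 80 + 46 + 74) gives (3,1) = 52.
From column 2, 310 − (42 + 64 + 86 + 70) gives (5,2) = 48.
The remaining cell in column 3 is (3,3) = 310 − 250 = 60.
Column 4 needs 310; the known cells sum to 266, so (3,4) = 44.
Using row 3: 52 + 86 + 60 + 44 + ? → (3,5) = 310 − 242 = 68.
Row 5 must total 310; the given cells sum to 270, so (5,5) = 40.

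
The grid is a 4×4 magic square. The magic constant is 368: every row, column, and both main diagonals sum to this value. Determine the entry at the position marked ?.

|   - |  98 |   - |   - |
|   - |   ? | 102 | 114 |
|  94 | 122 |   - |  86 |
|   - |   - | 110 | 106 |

Row 3 needs 368; the known cells sum to 302, so (3,3) = 66.
From column 3, 368 − (102 + 66 + 110) gives (1,3) = 90.
Column 4 must total 368; the given cells sum to 306, so (1,4) = 62.
Using anti-diagonal: 62 + 102 + 122 + ? → (4,1) = 368 − 286 = 82.
The remaining cell in row 1 is (1,1) = 368 − 250 = 118.
The remaining cell in row 4 is (4,2) = 368 − 298 = 70.
From column 1, 368 − (118 + 94 + 82) gives (2,1) = 74.
Column 2 needs 368; the known cells sum to 290, so (2,2) = 78.

78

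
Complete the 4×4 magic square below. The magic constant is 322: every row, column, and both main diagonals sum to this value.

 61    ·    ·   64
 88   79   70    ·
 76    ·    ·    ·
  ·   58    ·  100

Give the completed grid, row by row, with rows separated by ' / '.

Row 2: 88 + 79 + 70 + ? = 322, so (2,4) = 85.
Column 1 needs 322; the known cells sum to 225, so (4,1) = 97.
Column 4 must total 322; the given cells sum to 249, so (3,4) = 73.
From main diagonal, 322 − (61 + 79 + 100) gives (3,3) = 82.
Anti-diagonal: 64 + 70 + 97 + ? = 322, so (3,2) = 91.
The remaining cell in row 4 is (4,3) = 322 − 255 = 67.
From column 2, 322 − (79 + 91 + 58) gives (1,2) = 94.
The remaining cell in column 3 is (1,3) = 322 − 219 = 103.

61 94 103 64 / 88 79 70 85 / 76 91 82 73 / 97 58 67 100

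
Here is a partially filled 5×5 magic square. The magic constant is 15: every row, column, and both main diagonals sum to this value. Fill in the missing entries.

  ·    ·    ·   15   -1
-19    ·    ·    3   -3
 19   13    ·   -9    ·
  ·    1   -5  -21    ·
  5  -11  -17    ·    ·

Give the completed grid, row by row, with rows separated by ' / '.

-7 -13 21 15 -1 / -19 25 9 3 -3 / 19 13 7 -9 -15 / 17 1 -5 -21 23 / 5 -11 -17 27 11

From column 4, 15 − (15 + 3 + (-9) + (-21)) gives (5,4) = 27.
Anti-diagonal: -1 + 3 + 1 + 5 + ? = 15, so (3,3) = 7.
Row 3: 19 + 13 + 7 + (-9) + ? = 15, so (3,5) = -15.
Using row 5: 5 + (-11) + (-17) + 27 + ? → (5,5) = 15 − 4 = 11.
Using column 5: -1 + (-3) + (-15) + 11 + ? → (4,5) = 15 − (-8) = 23.
Row 4 must total 15; the given cells sum to -2, so (4,1) = 17.
Column 1 needs 15; the known cells sum to 22, so (1,1) = -7.
Main diagonal: -7 + 7 + (-21) + 11 + ? = 15, so (2,2) = 25.
Row 2 must total 15; the given cells sum to 6, so (2,3) = 9.
Column 2 needs 15; the known cells sum to 28, so (1,2) = -13.
Using column 3: 9 + 7 + (-5) + (-17) + ? → (1,3) = 15 − (-6) = 21.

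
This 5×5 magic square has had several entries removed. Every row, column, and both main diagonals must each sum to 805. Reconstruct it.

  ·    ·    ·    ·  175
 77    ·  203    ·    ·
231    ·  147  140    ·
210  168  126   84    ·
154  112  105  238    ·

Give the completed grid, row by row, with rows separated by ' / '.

Row 4 needs 805; the known cells sum to 588, so (4,5) = 217.
From row 5, 805 − (154 + 112 + 105 + 238) gives (5,5) = 196.
From column 1, 805 − (77 + 231 + 210 + 154) gives (1,1) = 133.
Column 3 needs 805; the known cells sum to 581, so (1,3) = 224.
Using main diagonal: 133 + 147 + 84 + 196 + ? → (2,2) = 805 − 560 = 245.
Anti-diagonal must total 805; the given cells sum to 644, so (2,4) = 161.
Row 2 must total 805; the given cells sum to 686, so (2,5) = 119.
Column 4 must total 805; the given cells sum to 623, so (1,4) = 182.
From column 5, 805 − (175 + 119 + 217 + 196) gives (3,5) = 98.
From row 1, 805 − (133 + 224 + 182 + 175) gives (1,2) = 91.
From row 3, 805 − (231 + 147 + 140 + 98) gives (3,2) = 189.

133 91 224 182 175 / 77 245 203 161 119 / 231 189 147 140 98 / 210 168 126 84 217 / 154 112 105 238 196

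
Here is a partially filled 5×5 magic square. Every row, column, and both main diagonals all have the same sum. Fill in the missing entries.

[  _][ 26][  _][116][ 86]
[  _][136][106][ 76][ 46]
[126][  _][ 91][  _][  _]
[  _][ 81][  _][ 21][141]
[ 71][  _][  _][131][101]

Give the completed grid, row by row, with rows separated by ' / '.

Anti-diagonal is already complete: 86 + 76 + 91 + 81 + 71 = 405, so that is the magic constant.
Row 2 needs 405; the known cells sum to 364, so (2,1) = 41.
Column 4 must total 405; the given cells sum to 344, so (3,4) = 61.
From column 5, 405 − (86 + 46 + 141 + 101) gives (3,5) = 31.
Main diagonal needs 405; the known cells sum to 349, so (1,1) = 56.
From row 1, 405 − (56 + 26 + 116 + 86) gives (1,3) = 121.
Row 3 needs 405; the known cells sum to 309, so (3,2) = 96.
Column 1 must total 405; the given cells sum to 294, so (4,1) = 111.
The remaining cell in column 2 is (5,2) = 405 − 339 = 66.
Using row 4: 111 + 81 + 21 + 141 + ? → (4,3) = 405 − 354 = 51.
The remaining cell in row 5 is (5,3) = 405 − 369 = 36.

56 26 121 116 86 / 41 136 106 76 46 / 126 96 91 61 31 / 111 81 51 21 141 / 71 66 36 131 101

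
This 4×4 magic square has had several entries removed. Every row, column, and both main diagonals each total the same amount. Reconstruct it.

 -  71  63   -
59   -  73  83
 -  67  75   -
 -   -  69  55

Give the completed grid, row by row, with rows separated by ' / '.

Column 3 is already complete: 63 + 73 + 75 + 69 = 280, so that is the magic constant.
From row 2, 280 − (59 + 73 + 83) gives (2,2) = 65.
From column 2, 280 − (71 + 65 + 67) gives (4,2) = 77.
Main diagonal: 65 + 75 + 55 + ? = 280, so (1,1) = 85.
Using row 1: 85 + 71 + 63 + ? → (1,4) = 280 − 219 = 61.
From row 4, 280 − (77 + 69 + 55) gives (4,1) = 79.
Column 1 needs 280; the known cells sum to 223, so (3,1) = 57.
Column 4: 61 + 83 + 55 + ? = 280, so (3,4) = 81.

85 71 63 61 / 59 65 73 83 / 57 67 75 81 / 79 77 69 55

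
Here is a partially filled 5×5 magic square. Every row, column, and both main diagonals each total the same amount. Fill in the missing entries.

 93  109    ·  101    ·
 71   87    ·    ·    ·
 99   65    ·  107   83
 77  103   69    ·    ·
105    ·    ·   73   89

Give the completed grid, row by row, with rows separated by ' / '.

Column 1 is already complete: 93 + 71 + 99 + 77 + 105 = 445, so that is the magic constant.
Row 3: 99 + 65 + 107 + 83 + ? = 445, so (3,3) = 91.
From column 2, 445 − (109 + 87 + 65 + 103) gives (5,2) = 81.
Main diagonal must total 445; the given cells sum to 360, so (4,4) = 85.
Row 4 needs 445; the known cells sum to 334, so (4,5) = 111.
Row 5 needs 445; the known cells sum to 348, so (5,3) = 97.
From column 4, 445 − (101 + 107 + 85 + 73) gives (2,4) = 79.
Anti-diagonal must total 445; the given cells sum to 378, so (1,5) = 67.
From row 1, 445 − (93 + 109 + 101 + 67) gives (1,3) = 75.
The remaining cell in column 3 is (2,3) = 445 − 332 = 113.
Column 5 must total 445; the given cells sum to 350, so (2,5) = 95.

93 109 75 101 67 / 71 87 113 79 95 / 99 65 91 107 83 / 77 103 69 85 111 / 105 81 97 73 89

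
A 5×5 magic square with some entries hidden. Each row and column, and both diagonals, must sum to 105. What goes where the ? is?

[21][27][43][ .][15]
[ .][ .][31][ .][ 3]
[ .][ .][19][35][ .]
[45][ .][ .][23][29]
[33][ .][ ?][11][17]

Row 1: 21 + 27 + 43 + 15 + ? = 105, so (1,4) = -1.
The remaining cell in column 4 is (2,4) = 105 − 68 = 37.
The remaining cell in column 5 is (3,5) = 105 − 64 = 41.
Main diagonal must total 105; the given cells sum to 80, so (2,2) = 25.
Anti-diagonal: 15 + 37 + 19 + 33 + ? = 105, so (4,2) = 1.
From row 2, 105 − (25 + 31 + 37 + 3) gives (2,1) = 9.
From row 4, 105 − (45 + 1 + 23 + 29) gives (4,3) = 7.
From column 1, 105 − (21 + 9 + 45 + 33) gives (3,1) = -3.
From column 3, 105 − (43 + 31 + 19 + 7) gives (5,3) = 5.

5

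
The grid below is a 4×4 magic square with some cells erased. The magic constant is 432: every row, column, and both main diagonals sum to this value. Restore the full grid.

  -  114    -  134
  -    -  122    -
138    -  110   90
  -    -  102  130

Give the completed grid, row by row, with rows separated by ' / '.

86 114 98 134 / 126 106 122 78 / 138 94 110 90 / 82 118 102 130

Row 3 needs 432; the known cells sum to 338, so (3,2) = 94.
Column 3 must total 432; the given cells sum to 334, so (1,3) = 98.
From column 4, 432 − (134 + 90 + 130) gives (2,4) = 78.
Using anti-diagonal: 134 + 122 + 94 + ? → (4,1) = 432 − 350 = 82.
Row 1: 114 + 98 + 134 + ? = 432, so (1,1) = 86.
Using row 4: 82 + 102 + 130 + ? → (4,2) = 432 − 314 = 118.
The remaining cell in column 1 is (2,1) = 432 − 306 = 126.
From column 2, 432 − (114 + 94 + 118) gives (2,2) = 106.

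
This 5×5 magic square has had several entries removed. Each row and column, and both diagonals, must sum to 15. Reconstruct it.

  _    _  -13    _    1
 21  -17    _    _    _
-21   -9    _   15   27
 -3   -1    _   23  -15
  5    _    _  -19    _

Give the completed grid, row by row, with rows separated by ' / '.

13 25 -13 -11 1 / 21 -17 -5 7 9 / -21 -9 3 15 27 / -3 -1 11 23 -15 / 5 17 19 -19 -7

The remaining cell in row 3 is (3,3) = 15 − 12 = 3.
The remaining cell in row 4 is (4,3) = 15 − 4 = 11.
Column 1 needs 15; the known cells sum to 2, so (1,1) = 13.
Using main diagonal: 13 + (-17) + 3 + 23 + ? → (5,5) = 15 − 22 = -7.
From anti-diagonal, 15 − (1 + 3 + (-1) + 5) gives (2,4) = 7.
Column 4 needs 15; the known cells sum to 26, so (1,4) = -11.
From column 5, 15 − (1 + 27 + (-15) + (-7)) gives (2,5) = 9.
Using row 1: 13 + (-13) + (-11) + 1 + ? → (1,2) = 15 − (-10) = 25.
From row 2, 15 − (21 + (-17) + 7 + 9) gives (2,3) = -5.
The remaining cell in column 2 is (5,2) = 15 − (-2) = 17.
Column 3: -13 + (-5) + 3 + 11 + ? = 15, so (5,3) = 19.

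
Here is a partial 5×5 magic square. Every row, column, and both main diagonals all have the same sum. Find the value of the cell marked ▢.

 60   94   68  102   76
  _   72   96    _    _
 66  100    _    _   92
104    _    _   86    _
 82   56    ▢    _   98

90

Row 1 is complete and sums to 400; that is the magic constant.
Column 1: 60 + 66 + 104 + 82 + ? = 400, so (2,1) = 88.
Column 2: 94 + 72 + 100 + 56 + ? = 400, so (4,2) = 78.
The remaining cell in main diagonal is (3,3) = 400 − 316 = 84.
From anti-diagonal, 400 − (76 + 84 + 78 + 82) gives (2,4) = 80.
Using row 2: 88 + 72 + 96 + 80 + ? → (2,5) = 400 − 336 = 64.
Row 3: 66 + 100 + 84 + 92 + ? = 400, so (3,4) = 58.
Column 4 must total 400; the given cells sum to 326, so (5,4) = 74.
Column 5: 76 + 64 + 92 + 98 + ? = 400, so (4,5) = 70.
The remaining cell in row 4 is (4,3) = 400 − 338 = 62.
Row 5 must total 400; the given cells sum to 310, so (5,3) = 90.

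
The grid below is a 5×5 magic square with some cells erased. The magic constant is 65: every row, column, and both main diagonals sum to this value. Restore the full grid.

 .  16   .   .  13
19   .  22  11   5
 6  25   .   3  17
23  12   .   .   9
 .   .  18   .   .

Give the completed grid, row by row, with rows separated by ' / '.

Row 2 must total 65; the given cells sum to 57, so (2,2) = 8.
The remaining cell in row 3 is (3,3) = 65 − 51 = 14.
Column 2: 16 + 8 + 25 + 12 + ? = 65, so (5,2) = 4.
The remaining cell in column 5 is (5,5) = 65 − 44 = 21.
Using anti-diagonal: 13 + 11 + 14 + 12 + ? → (5,1) = 65 − 50 = 15.
From row 5, 65 − (15 + 4 + 18 + 21) gives (5,4) = 7.
Column 1 needs 65; the known cells sum to 63, so (1,1) = 2.
From main diagonal, 65 − (2 + 8 + 14 + 21) gives (4,4) = 20.
The remaining cell in row 4 is (4,3) = 65 − 64 = 1.
The remaining cell in column 3 is (1,3) = 65 − 55 = 10.
Column 4 must total 65; the given cells sum to 41, so (1,4) = 24.

2 16 10 24 13 / 19 8 22 11 5 / 6 25 14 3 17 / 23 12 1 20 9 / 15 4 18 7 21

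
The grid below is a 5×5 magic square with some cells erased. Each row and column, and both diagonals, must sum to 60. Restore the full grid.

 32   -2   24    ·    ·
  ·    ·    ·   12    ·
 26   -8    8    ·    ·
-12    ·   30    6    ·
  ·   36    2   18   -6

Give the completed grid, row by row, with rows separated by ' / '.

32 -2 24 -10 16 / 4 20 -4 12 28 / 26 -8 8 34 0 / -12 14 30 6 22 / 10 36 2 18 -6

The remaining cell in row 5 is (5,1) = 60 − 50 = 10.
Column 1 must total 60; the given cells sum to 56, so (2,1) = 4.
Column 3 must total 60; the given cells sum to 64, so (2,3) = -4.
From main diagonal, 60 − (32 + 8 + 6 + (-6)) gives (2,2) = 20.
The remaining cell in row 2 is (2,5) = 60 − 32 = 28.
Using column 2: -2 + 20 + (-8) + 36 + ? → (4,2) = 60 − 46 = 14.
Anti-diagonal: 12 + 8 + 14 + 10 + ? = 60, so (1,5) = 16.
Row 1 needs 60; the known cells sum to 70, so (1,4) = -10.
Row 4 must total 60; the given cells sum to 38, so (4,5) = 22.
From column 4, 60 − (-10 + 12 + 6 + 18) gives (3,4) = 34.
Using column 5: 16 + 28 + 22 + (-6) + ? → (3,5) = 60 − 60 = 0.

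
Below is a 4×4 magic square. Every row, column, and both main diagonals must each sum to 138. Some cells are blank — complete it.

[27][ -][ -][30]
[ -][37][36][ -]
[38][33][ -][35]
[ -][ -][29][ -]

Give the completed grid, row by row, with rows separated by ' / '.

The remaining cell in row 3 is (3,3) = 138 − 106 = 32.
From column 3, 138 − (36 + 32 + 29) gives (1,3) = 41.
Using main diagonal: 27 + 37 + 32 + ? → (4,4) = 138 − 96 = 42.
The remaining cell in anti-diagonal is (4,1) = 138 − 99 = 39.
Row 1 must total 138; the given cells sum to 98, so (1,2) = 40.
The remaining cell in row 4 is (4,2) = 138 − 110 = 28.
From column 1, 138 − (27 + 38 + 39) gives (2,1) = 34.
The remaining cell in column 4 is (2,4) = 138 − 107 = 31.

27 40 41 30 / 34 37 36 31 / 38 33 32 35 / 39 28 29 42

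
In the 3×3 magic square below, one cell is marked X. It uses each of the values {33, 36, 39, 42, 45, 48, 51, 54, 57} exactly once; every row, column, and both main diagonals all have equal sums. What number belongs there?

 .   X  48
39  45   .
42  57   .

The 9 entries sum to 405, so each line sums to 405/3 = 135.
Row 2 needs 135; the known cells sum to 84, so (2,3) = 51.
From row 3, 135 − (42 + 57) gives (3,3) = 36.
Column 1 must total 135; the given cells sum to 81, so (1,1) = 54.
Using column 2: 45 + 57 + ? → (1,2) = 135 − 102 = 33.

33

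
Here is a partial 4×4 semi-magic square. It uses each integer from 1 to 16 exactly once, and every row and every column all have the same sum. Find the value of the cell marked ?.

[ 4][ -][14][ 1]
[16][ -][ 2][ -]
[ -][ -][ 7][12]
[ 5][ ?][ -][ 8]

10

The entries are 1 through 16, which sum to 136, so each line sums to 136/4 = 34.
The remaining cell in row 1 is (1,2) = 34 − 19 = 15.
Using column 1: 4 + 16 + 5 + ? → (3,1) = 34 − 25 = 9.
The remaining cell in column 3 is (4,3) = 34 − 23 = 11.
From column 4, 34 − (1 + 12 + 8) gives (2,4) = 13.
The remaining cell in row 2 is (2,2) = 34 − 31 = 3.
Row 3 needs 34; the known cells sum to 28, so (3,2) = 6.
Row 4 must total 34; the given cells sum to 24, so (4,2) = 10.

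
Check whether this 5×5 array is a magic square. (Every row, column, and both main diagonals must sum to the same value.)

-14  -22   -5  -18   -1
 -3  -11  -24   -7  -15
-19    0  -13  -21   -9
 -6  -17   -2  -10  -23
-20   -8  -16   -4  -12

No — column 5 sums to -60 but row 4 sums to -58.

Row 1: -14 + (-22) + (-5) + (-18) + (-1) = -60.
Row 2: -3 + (-11) + (-24) + (-7) + (-15) = -60.
Row 3: -19 + 0 + (-13) + (-21) + (-9) = -62.
Row 4: -6 + (-17) + (-2) + (-10) + (-23) = -58.
Row 5: -20 + (-8) + (-16) + (-4) + (-12) = -60.
Column 1: -14 + (-3) + (-19) + (-6) + (-20) = -62.
Column 2: -22 + (-11) + 0 + (-17) + (-8) = -58.
Column 3: -5 + (-24) + (-13) + (-2) + (-16) = -60.
Column 4: -18 + (-7) + (-21) + (-10) + (-4) = -60.
Column 5: -1 + (-15) + (-9) + (-23) + (-12) = -60.
Main diagonal: -14 + (-11) + (-13) + (-10) + (-12) = -60.
Anti-diagonal: -1 + (-7) + (-13) + (-17) + (-20) = -58.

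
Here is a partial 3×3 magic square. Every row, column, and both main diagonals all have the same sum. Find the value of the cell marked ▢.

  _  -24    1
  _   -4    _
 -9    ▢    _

16

Anti-diagonal is complete and sums to -12; that is the magic constant.
Using row 1: -24 + 1 + ? → (1,1) = -12 − (-23) = 11.
Column 1 needs -12; the known cells sum to 2, so (2,1) = -14.
The remaining cell in column 2 is (3,2) = -12 − (-28) = 16.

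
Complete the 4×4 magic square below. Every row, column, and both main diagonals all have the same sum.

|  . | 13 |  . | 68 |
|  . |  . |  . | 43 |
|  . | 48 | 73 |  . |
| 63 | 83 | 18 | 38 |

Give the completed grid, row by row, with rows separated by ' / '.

33 13 88 68 / 78 58 23 43 / 28 48 73 53 / 63 83 18 38

Row 4 is already complete: 63 + 83 + 18 + 38 = 202, so that is the magic constant.
From column 2, 202 − (13 + 48 + 83) gives (2,2) = 58.
Column 4 must total 202; the given cells sum to 149, so (3,4) = 53.
From main diagonal, 202 − (58 + 73 + 38) gives (1,1) = 33.
Using anti-diagonal: 68 + 48 + 63 + ? → (2,3) = 202 − 179 = 23.
From row 1, 202 − (33 + 13 + 68) gives (1,3) = 88.
Row 2 must total 202; the given cells sum to 124, so (2,1) = 78.
Using row 3: 48 + 73 + 53 + ? → (3,1) = 202 − 174 = 28.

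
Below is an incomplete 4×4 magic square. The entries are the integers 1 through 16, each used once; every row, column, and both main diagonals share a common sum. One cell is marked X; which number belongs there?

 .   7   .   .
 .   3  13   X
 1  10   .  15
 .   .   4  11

2

The entries are 1 through 16, which sum to 136, so each line sums to 136/4 = 34.
Row 3 must total 34; the given cells sum to 26, so (3,3) = 8.
Using column 2: 7 + 3 + 10 + ? → (4,2) = 34 − 20 = 14.
Using column 3: 13 + 8 + 4 + ? → (1,3) = 34 − 25 = 9.
The remaining cell in main diagonal is (1,1) = 34 − 22 = 12.
From row 1, 34 − (12 + 7 + 9) gives (1,4) = 6.
From row 4, 34 − (14 + 4 + 11) gives (4,1) = 5.
Column 1 must total 34; the given cells sum to 18, so (2,1) = 16.
The remaining cell in column 4 is (2,4) = 34 − 32 = 2.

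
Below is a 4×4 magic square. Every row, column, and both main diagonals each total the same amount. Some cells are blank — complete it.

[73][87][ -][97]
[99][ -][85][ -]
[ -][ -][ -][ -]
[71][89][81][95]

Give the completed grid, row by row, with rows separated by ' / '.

Row 4 is already complete: 71 + 89 + 81 + 95 = 336, so that is the magic constant.
Row 1: 73 + 87 + 97 + ? = 336, so (1,3) = 79.
Column 1: 73 + 99 + 71 + ? = 336, so (3,1) = 93.
The remaining cell in column 3 is (3,3) = 336 − 245 = 91.
Main diagonal must total 336; the given cells sum to 259, so (2,2) = 77.
Using anti-diagonal: 97 + 85 + 71 + ? → (3,2) = 336 − 253 = 83.
Row 2 needs 336; the known cells sum to 261, so (2,4) = 75.
From row 3, 336 − (93 + 83 + 91) gives (3,4) = 69.

73 87 79 97 / 99 77 85 75 / 93 83 91 69 / 71 89 81 95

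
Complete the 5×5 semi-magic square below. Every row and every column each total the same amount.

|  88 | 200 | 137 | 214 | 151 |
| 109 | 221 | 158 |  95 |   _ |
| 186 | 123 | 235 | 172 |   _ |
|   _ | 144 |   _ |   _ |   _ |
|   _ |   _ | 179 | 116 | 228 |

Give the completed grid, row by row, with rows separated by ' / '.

88 200 137 214 151 / 109 221 158 95 207 / 186 123 235 172 74 / 242 144 81 193 130 / 165 102 179 116 228

Row 1 is already complete: 88 + 200 + 137 + 214 + 151 = 790, so that is the magic constant.
Row 2: 109 + 221 + 158 + 95 + ? = 790, so (2,5) = 207.
From row 3, 790 − (186 + 123 + 235 + 172) gives (3,5) = 74.
Column 2 must total 790; the given cells sum to 688, so (5,2) = 102.
Column 3 must total 790; the given cells sum to 709, so (4,3) = 81.
The remaining cell in column 4 is (4,4) = 790 − 597 = 193.
Column 5: 151 + 207 + 74 + 228 + ? = 790, so (4,5) = 130.
Row 4 needs 790; the known cells sum to 548, so (4,1) = 242.
The remaining cell in row 5 is (5,1) = 790 − 625 = 165.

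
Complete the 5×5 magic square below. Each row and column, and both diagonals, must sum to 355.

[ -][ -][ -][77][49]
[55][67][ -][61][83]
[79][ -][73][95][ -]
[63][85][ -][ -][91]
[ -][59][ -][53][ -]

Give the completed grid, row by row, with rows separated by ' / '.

Using row 2: 55 + 67 + 61 + 83 + ? → (2,3) = 355 − 266 = 89.
From column 4, 355 − (77 + 61 + 95 + 53) gives (4,4) = 69.
From anti-diagonal, 355 − (49 + 61 + 73 + 85) gives (5,1) = 87.
Row 4 needs 355; the known cells sum to 308, so (4,3) = 47.
Column 1 must total 355; the given cells sum to 284, so (1,1) = 71.
Using main diagonal: 71 + 67 + 73 + 69 + ? → (5,5) = 355 − 280 = 75.
Using row 5: 87 + 59 + 53 + 75 + ? → (5,3) = 355 − 274 = 81.
The remaining cell in column 3 is (1,3) = 355 − 290 = 65.
Column 5 must total 355; the given cells sum to 298, so (3,5) = 57.
Row 1: 71 + 65 + 77 + 49 + ? = 355, so (1,2) = 93.
Row 3: 79 + 73 + 95 + 57 + ? = 355, so (3,2) = 51.

71 93 65 77 49 / 55 67 89 61 83 / 79 51 73 95 57 / 63 85 47 69 91 / 87 59 81 53 75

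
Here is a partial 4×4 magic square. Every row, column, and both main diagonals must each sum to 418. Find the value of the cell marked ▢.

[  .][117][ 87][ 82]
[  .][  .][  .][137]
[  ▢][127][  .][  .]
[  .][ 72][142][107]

122

From row 1, 418 − (117 + 87 + 82) gives (1,1) = 132.
Row 4 needs 418; the known cells sum to 321, so (4,1) = 97.
The remaining cell in column 2 is (2,2) = 418 − 316 = 102.
From column 4, 418 − (82 + 137 + 107) gives (3,4) = 92.
Main diagonal: 132 + 102 + 107 + ? = 418, so (3,3) = 77.
Anti-diagonal: 82 + 127 + 97 + ? = 418, so (2,3) = 112.
Row 2 must total 418; the given cells sum to 351, so (2,1) = 67.
Row 3: 127 + 77 + 92 + ? = 418, so (3,1) = 122.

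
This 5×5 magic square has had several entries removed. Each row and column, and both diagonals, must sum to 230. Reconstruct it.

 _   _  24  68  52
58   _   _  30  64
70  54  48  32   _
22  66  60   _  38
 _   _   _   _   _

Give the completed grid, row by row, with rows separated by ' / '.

Row 3: 70 + 54 + 48 + 32 + ? = 230, so (3,5) = 26.
The remaining cell in row 4 is (4,4) = 230 − 186 = 44.
Column 4 needs 230; the known cells sum to 174, so (5,4) = 56.
Column 5: 52 + 64 + 26 + 38 + ? = 230, so (5,5) = 50.
Anti-diagonal must total 230; the given cells sum to 196, so (5,1) = 34.
Column 1 needs 230; the known cells sum to 184, so (1,1) = 46.
Using main diagonal: 46 + 48 + 44 + 50 + ? → (2,2) = 230 − 188 = 42.
Using row 1: 46 + 24 + 68 + 52 + ? → (1,2) = 230 − 190 = 40.
The remaining cell in row 2 is (2,3) = 230 − 194 = 36.
Column 2: 40 + 42 + 54 + 66 + ? = 230, so (5,2) = 28.
Column 3 needs 230; the known cells sum to 168, so (5,3) = 62.

46 40 24 68 52 / 58 42 36 30 64 / 70 54 48 32 26 / 22 66 60 44 38 / 34 28 62 56 50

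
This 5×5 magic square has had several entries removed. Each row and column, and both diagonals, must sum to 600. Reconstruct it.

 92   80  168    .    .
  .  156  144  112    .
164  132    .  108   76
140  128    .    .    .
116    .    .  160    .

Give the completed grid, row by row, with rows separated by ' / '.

From row 3, 600 − (164 + 132 + 108 + 76) gives (3,3) = 120.
From column 1, 600 − (92 + 164 + 140 + 116) gives (2,1) = 88.
From column 2, 600 − (80 + 156 + 132 + 128) gives (5,2) = 104.
Using anti-diagonal: 112 + 120 + 128 + 116 + ? → (1,5) = 600 − 476 = 124.
The remaining cell in row 1 is (1,4) = 600 − 464 = 136.
Using row 2: 88 + 156 + 144 + 112 + ? → (2,5) = 600 − 500 = 100.
The remaining cell in column 4 is (4,4) = 600 − 516 = 84.
Main diagonal must total 600; the given cells sum to 452, so (5,5) = 148.
Row 5 must total 600; the given cells sum to 528, so (5,3) = 72.
Column 3 needs 600; the known cells sum to 504, so (4,3) = 96.
From column 5, 600 − (124 + 100 + 76 + 148) gives (4,5) = 152.

92 80 168 136 124 / 88 156 144 112 100 / 164 132 120 108 76 / 140 128 96 84 152 / 116 104 72 160 148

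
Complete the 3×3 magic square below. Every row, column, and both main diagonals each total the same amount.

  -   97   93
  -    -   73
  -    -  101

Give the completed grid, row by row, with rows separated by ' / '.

77 97 93 / 105 89 73 / 85 81 101

Column 3 is already complete: 93 + 73 + 101 = 267, so that is the magic constant.
Row 1 must total 267; the given cells sum to 190, so (1,1) = 77.
From main diagonal, 267 − (77 + 101) gives (2,2) = 89.
Anti-diagonal: 93 + 89 + ? = 267, so (3,1) = 85.
Row 2 must total 267; the given cells sum to 162, so (2,1) = 105.
Row 3 needs 267; the known cells sum to 186, so (3,2) = 81.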